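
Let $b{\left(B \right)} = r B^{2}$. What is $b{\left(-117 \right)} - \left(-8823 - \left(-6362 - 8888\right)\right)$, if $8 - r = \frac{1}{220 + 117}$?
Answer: $\frac{34725956}{337} \approx 1.0304 \cdot 10^{5}$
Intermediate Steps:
$r = \frac{2695}{337}$ ($r = 8 - \frac{1}{220 + 117} = 8 - \frac{1}{337} = \frac{2695}{337} \approx 7.997$)
$b{\left(B \right)} = \frac{2695 B^{2}}{337}$
$b{\left(-117 \right)} - \left(-8823 - \left(-6362 - 8888\right)\right) = \frac{2695 \left(-117\right)^{2}}{337} - \left(-8823 - \left(-6362 - 8888\right)\right) = \frac{2695}{337} \cdot 13689 - \left(-8823 - -15250\right) = \frac{36891855}{337} - \left(-8823 + 15250\right) = \frac{36891855}{337} - 6427 = \frac{34725956}{337}$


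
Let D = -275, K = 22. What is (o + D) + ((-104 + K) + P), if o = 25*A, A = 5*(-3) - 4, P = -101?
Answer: -933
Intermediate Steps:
A = -19 (A = -15 - 4 = -19)
o = -475 (o = 25*(-19) = -475)
(o + D) + ((-104 + K) + P) = (-475 - 275) + ((-104 + 22) - 101) = -750 + (-82 - 101) = -750 - 183 = -933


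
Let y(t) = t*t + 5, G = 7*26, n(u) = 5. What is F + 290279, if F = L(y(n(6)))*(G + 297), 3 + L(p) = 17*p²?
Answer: 7617542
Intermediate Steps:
G = 182
y(t) = 5 + t² (y(t) = t² + 5 = 5 + t²)
L(p) = -3 + 17*p²
F = 7327263 (F = (-3 + 17*(5 + 5²)²)*(182 + 297) = (-3 + 17*(5 + 25)²)*479 = (-3 + 17*30²)*479 = (-3 + 17*900)*479 = (-3 + 15300)*479 = 15297*479 = 7327263)
F + 290279 = 7327263 + 290279 = 7617542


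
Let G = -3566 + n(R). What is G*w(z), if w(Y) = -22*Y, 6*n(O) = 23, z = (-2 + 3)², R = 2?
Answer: 235103/3 ≈ 78368.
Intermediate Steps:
z = 1 (z = 1² = 1)
n(O) = 23/6 (n(O) = (⅙)*23 = 23/6)
G = -21373/6 (G = -3566 + 23/6 = -21373/6 ≈ -3562.2)
G*w(z) = -(-235103)/3 = -21373/6*(-22) = 235103/3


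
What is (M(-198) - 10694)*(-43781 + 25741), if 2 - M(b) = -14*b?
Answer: 242890560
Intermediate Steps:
M(b) = 2 + 14*b (M(b) = 2 - (-14)*b = 2 + 14*b)
(M(-198) - 10694)*(-43781 + 25741) = ((2 + 14*(-198)) - 10694)*(-43781 + 25741) = ((2 - 2772) - 10694)*(-18040) = (-2770 - 10694)*(-18040) = -13464*(-18040) = 242890560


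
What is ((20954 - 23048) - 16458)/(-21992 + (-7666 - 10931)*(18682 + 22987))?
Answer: 18552/774940385 ≈ 2.3940e-5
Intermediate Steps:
((20954 - 23048) - 16458)/(-21992 + (-7666 - 10931)*(18682 + 22987)) = (-2094 - 16458)/(-21992 - 18597*41669) = -18552/(-21992 - 774918393) = -18552/(-774940385) = -18552*(-1/774940385) = 18552/774940385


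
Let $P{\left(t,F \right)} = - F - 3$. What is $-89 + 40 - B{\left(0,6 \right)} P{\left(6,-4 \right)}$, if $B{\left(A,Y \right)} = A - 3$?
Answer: $31$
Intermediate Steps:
$B{\left(A,Y \right)} = -3 + A$
$P{\left(t,F \right)} = -3 - F$
$-89 + 40 - B{\left(0,6 \right)} P{\left(6,-4 \right)} = -89 + 40 - (-3 + 0) \left(-3 - -4\right) = -89 + 40 \left(-1\right) \left(-3\right) \left(-3 + 4\right) = -89 + 40 \cdot 3 \cdot 1 = -89 + 40 \cdot 3 = -89 + 120 = 31$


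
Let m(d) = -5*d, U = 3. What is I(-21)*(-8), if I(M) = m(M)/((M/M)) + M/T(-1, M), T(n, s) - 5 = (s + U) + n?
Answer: -852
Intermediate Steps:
T(n, s) = 8 + n + s (T(n, s) = 5 + ((s + 3) + n) = 5 + ((3 + s) + n) = 5 + (3 + n + s) = 8 + n + s)
I(M) = -5*M + M/(7 + M) (I(M) = (-5*M)/((M/M)) + M/(8 - 1 + M) = -5*M/1 + M/(7 + M) = -5*M*1 + M/(7 + M) = -5*M + M/(7 + M))
I(-21)*(-8) = -21*(-34 - 5*(-21))/(7 - 21)*(-8) = -21*(-34 + 105)/(-14)*(-8) = -21*(-1/14)*71*(-8) = (213/2)*(-8) = -852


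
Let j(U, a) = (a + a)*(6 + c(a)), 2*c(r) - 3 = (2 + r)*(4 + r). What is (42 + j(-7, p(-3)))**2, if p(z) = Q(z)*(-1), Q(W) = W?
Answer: 36864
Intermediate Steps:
c(r) = 3/2 + (2 + r)*(4 + r)/2 (c(r) = 3/2 + ((2 + r)*(4 + r))/2 = 3/2 + (2 + r)*(4 + r)/2)
p(z) = -z (p(z) = z*(-1) = -z)
j(U, a) = 2*a*(23/2 + a**2/2 + 3*a) (j(U, a) = (a + a)*(6 + (11/2 + a**2/2 + 3*a)) = (2*a)*(23/2 + a**2/2 + 3*a) = 2*a*(23/2 + a**2/2 + 3*a))
(42 + j(-7, p(-3)))**2 = (42 + (-1*(-3))*(23 + (-1*(-3))**2 + 6*(-1*(-3))))**2 = (42 + 3*(23 + 3**2 + 6*3))**2 = (42 + 3*(23 + 9 + 18))**2 = (42 + 3*50)**2 = (42 + 150)**2 = 192**2 = 36864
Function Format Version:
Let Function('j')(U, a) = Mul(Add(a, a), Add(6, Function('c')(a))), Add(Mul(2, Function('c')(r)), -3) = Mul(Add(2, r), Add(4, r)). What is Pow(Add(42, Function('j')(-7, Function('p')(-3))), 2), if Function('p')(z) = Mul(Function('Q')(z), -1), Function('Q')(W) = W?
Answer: 36864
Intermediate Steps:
Function('c')(r) = Add(Rational(3, 2), Mul(Rational(1, 2), Add(2, r), Add(4, r))) (Function('c')(r) = Add(Rational(3, 2), Mul(Rational(1, 2), Mul(Add(2, r), Add(4, r)))) = Add(Rational(3, 2), Mul(Rational(1, 2), Add(2, r), Add(4, r))))
Function('p')(z) = Mul(-1, z) (Function('p')(z) = Mul(z, -1) = Mul(-1, z))
Function('j')(U, a) = Mul(2, a, Add(Rational(23, 2), Mul(Rational(1, 2), Pow(a, 2)), Mul(3, a))) (Function('j')(U, a) = Mul(Add(a, a), Add(6, Add(Rational(11, 2), Mul(Rational(1, 2), Pow(a, 2)), Mul(3, a)))) = Mul(Mul(2, a), Add(Rational(23, 2), Mul(Rational(1, 2), Pow(a, 2)), Mul(3, a))) = Mul(2, a, Add(Rational(23, 2), Mul(Rational(1, 2), Pow(a, 2)), Mul(3, a))))
Pow(Add(42, Function('j')(-7, Function('p')(-3))), 2) = Pow(Add(42, Mul(Mul(-1, -3), Add(23, Pow(Mul(-1, -3), 2), Mul(6, Mul(-1, -3))))), 2) = Pow(Add(42, Mul(3, Add(23, Pow(3, 2), Mul(6, 3)))), 2) = Pow(Add(42, Mul(3, Add(23, 9, 18))), 2) = Pow(Add(42, Mul(3, 50)), 2) = Pow(Add(42, 150), 2) = Pow(192, 2) = 36864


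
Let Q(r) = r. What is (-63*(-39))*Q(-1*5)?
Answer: -12285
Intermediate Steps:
(-63*(-39))*Q(-1*5) = (-63*(-39))*(-1*5) = 2457*(-5) = -12285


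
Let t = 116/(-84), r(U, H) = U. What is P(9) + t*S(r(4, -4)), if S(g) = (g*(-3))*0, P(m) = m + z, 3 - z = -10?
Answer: 22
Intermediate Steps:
z = 13 (z = 3 - 1*(-10) = 3 + 10 = 13)
P(m) = 13 + m (P(m) = m + 13 = 13 + m)
S(g) = 0 (S(g) = -3*g*0 = 0)
t = -29/21 (t = 116*(-1/84) = -29/21 ≈ -1.3810)
P(9) + t*S(r(4, -4)) = (13 + 9) - 29/21*0 = 22 + 0 = 22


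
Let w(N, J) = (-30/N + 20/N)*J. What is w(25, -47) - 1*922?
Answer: -4516/5 ≈ -903.20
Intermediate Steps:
w(N, J) = -10*J/N (w(N, J) = (-10/N)*J = -10*J/N)
w(25, -47) - 1*922 = -10*(-47)/25 - 1*922 = -10*(-47)*1/25 - 922 = 94/5 - 922 = -4516/5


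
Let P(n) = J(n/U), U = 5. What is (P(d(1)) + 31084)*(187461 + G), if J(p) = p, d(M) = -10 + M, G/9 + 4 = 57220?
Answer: 21832292691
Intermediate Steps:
G = 514944 (G = -36 + 9*57220 = -36 + 514980 = 514944)
P(n) = n/5
(P(d(1)) + 31084)*(187461 + G) = ((-10 + 1)/5 + 31084)*(187461 + 514944) = ((⅕)*(-9) + 31084)*702405 = (-9/5 + 31084)*702405 = (155411/5)*702405 = 21832292691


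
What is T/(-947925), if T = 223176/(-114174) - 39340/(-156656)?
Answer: 1269593929/706442770806300 ≈ 1.7972e-6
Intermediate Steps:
T = -1269593929/745251756 (T = 223176*(-1/114174) - 39340*(-1/156656) = -37196/19029 + 9835/39164 = -1269593929/745251756 ≈ -1.7036)
T/(-947925) = -1269593929/745251756/(-947925) = -1269593929/745251756*(-1/947925) = 1269593929/706442770806300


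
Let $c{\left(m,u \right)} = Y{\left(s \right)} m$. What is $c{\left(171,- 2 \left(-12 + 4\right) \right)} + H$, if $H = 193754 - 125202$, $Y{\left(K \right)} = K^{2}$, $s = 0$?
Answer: $68552$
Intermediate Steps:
$H = 68552$
$c{\left(m,u \right)} = 0$ ($c{\left(m,u \right)} = 0^{2} m = 0 m = 0$)
$c{\left(171,- 2 \left(-12 + 4\right) \right)} + H = 0 + 68552 = 68552$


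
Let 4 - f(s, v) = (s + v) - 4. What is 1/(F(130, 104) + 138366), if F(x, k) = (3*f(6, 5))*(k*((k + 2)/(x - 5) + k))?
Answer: 125/5028534 ≈ 2.4858e-5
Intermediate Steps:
f(s, v) = 8 - s - v (f(s, v) = 4 - ((s + v) - 4) = 4 - (-4 + s + v) = 4 + (4 - s - v) = 8 - s - v)
F(x, k) = -9*k*(k + (2 + k)/(-5 + x)) (F(x, k) = (3*(8 - 1*6 - 1*5))*(k*((k + 2)/(x - 5) + k)) = (3*(8 - 6 - 5))*(k*((2 + k)/(-5 + x) + k)) = (3*(-3))*(k*((2 + k)/(-5 + x) + k)) = -9*k*(k + (2 + k)/(-5 + x)))
1/(F(130, 104) + 138366) = 1/(9*104*(-2 + 4*104 - 1*104*130)/(-5 + 130) + 138366) = 1/(9*104*(-2 + 416 - 13520)/125 + 138366) = 1/(9*104*(1/125)*(-13106) + 138366) = 1/(-12267216/125 + 138366) = 1/(5028534/125) = 125/5028534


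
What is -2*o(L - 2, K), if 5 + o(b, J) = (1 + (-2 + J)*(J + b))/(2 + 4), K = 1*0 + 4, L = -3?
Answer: 31/3 ≈ 10.333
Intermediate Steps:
K = 4 (K = 0 + 4 = 4)
o(b, J) = -29/6 + (-2 + J)*(J + b)/6 (o(b, J) = -5 + (1 + (-2 + J)*(J + b))/(2 + 4) = -5 + (1 + (-2 + J)*(J + b))/6 = -5 + (1 + (-2 + J)*(J + b))*(1/6) = -5 + (1/6 + (-2 + J)*(J + b)/6) = -29/6 + (-2 + J)*(J + b)/6)
-2*o(L - 2, K) = -2*(-29/6 - 1/3*4 - (-3 - 2)/3 + (1/6)*4**2 + (1/6)*4*(-3 - 2)) = -2*(-29/6 - 4/3 - 1/3*(-5) + (1/6)*16 + (1/6)*4*(-5)) = -2*(-29/6 - 4/3 + 5/3 + 8/3 - 10/3) = -2*(-31/6) = 31/3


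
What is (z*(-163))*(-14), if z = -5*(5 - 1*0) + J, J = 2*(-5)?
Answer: -79870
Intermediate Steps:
J = -10
z = -35 (z = -5*(5 - 1*0) - 10 = -5*(5 + 0) - 10 = -5*5 - 10 = -25 - 10 = -35)
(z*(-163))*(-14) = -35*(-163)*(-14) = 5705*(-14) = -79870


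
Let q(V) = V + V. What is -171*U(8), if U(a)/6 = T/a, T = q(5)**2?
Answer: -12825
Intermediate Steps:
q(V) = 2*V
T = 100 (T = (2*5)**2 = 10**2 = 100)
U(a) = 600/a (U(a) = 6*(100/a) = 600/a)
-171*U(8) = -102600/8 = -171*75 = -12825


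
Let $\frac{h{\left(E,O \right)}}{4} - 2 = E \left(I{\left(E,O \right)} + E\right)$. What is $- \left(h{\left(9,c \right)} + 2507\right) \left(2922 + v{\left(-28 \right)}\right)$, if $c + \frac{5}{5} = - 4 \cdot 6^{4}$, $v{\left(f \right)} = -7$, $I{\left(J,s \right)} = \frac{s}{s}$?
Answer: $-8380625$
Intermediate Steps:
$I{\left(J,s \right)} = 1$
$c = -5185$ ($c = -1 - 4 \cdot 6^{4} = -1 - 5184 = -5185$)
$h{\left(E,O \right)} = 8 + 4 E \left(1 + E\right)$
$- \left(h{\left(9,c \right)} + 2507\right) \left(2922 + v{\left(-28 \right)}\right) = - \left(\left(8 + 4 \cdot 9 + 4 \cdot 9^{2}\right) + 2507\right) \left(2922 - 7\right) = - \left(\left(8 + 36 + 4 \cdot 81\right) + 2507\right) 2915 = - \left(\left(8 + 36 + 324\right) + 2507\right) 2915 = - \left(368 + 2507\right) 2915 = - 2875 \cdot 2915 = \left(-1\right) 8380625 = -8380625$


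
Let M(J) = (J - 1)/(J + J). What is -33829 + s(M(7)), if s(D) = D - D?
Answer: -33829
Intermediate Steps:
M(J) = (-1 + J)/(2*J) (M(J) = (-1 + J)/((2*J)) = (-1 + J)*(1/(2*J)) = (-1 + J)/(2*J))
s(D) = 0
-33829 + s(M(7)) = -33829 + 0 = -33829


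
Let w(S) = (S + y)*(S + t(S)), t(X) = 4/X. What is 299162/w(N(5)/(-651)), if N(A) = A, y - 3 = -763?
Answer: 126785154762/167747995237 ≈ 0.75581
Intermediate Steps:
y = -760 (y = 3 - 763 = -760)
w(S) = (-760 + S)*(S + 4/S) (w(S) = (S - 760)*(S + 4/S) = (-760 + S)*(S + 4/S))
299162/w(N(5)/(-651)) = 299162/(4 + (5/(-651))² - 3040/(5/(-651)) - 3800/(-651)) = 299162/(4 + (5*(-1/651))² - 3040/(5*(-1/651)) - 3800*(-1)/651) = 299162/(4 + (-5/651)² - 3040/(-5/651) - 760*(-5/651)) = 299162/(4 + 25/423801 - 3040*(-651/5) + 3800/651) = 299162/(4 + 25/423801 + 395808 + 3800/651) = 299162/(167747995237/423801) = 299162*(423801/167747995237) = 126785154762/167747995237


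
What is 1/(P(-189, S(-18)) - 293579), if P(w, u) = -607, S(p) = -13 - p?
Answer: -1/294186 ≈ -3.3992e-6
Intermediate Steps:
1/(P(-189, S(-18)) - 293579) = 1/(-607 - 293579) = 1/(-294186) = -1/294186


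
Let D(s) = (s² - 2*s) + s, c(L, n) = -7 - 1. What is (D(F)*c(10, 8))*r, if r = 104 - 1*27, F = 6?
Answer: -18480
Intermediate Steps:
c(L, n) = -8
D(s) = s² - s
r = 77 (r = 104 - 27 = 77)
(D(F)*c(10, 8))*r = ((6*(-1 + 6))*(-8))*77 = ((6*5)*(-8))*77 = (30*(-8))*77 = -240*77 = -18480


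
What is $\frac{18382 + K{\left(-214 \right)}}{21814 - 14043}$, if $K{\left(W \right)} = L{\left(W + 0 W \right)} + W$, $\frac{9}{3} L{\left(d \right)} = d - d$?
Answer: $\frac{18168}{7771} \approx 2.3379$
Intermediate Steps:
$L{\left(d \right)} = 0$ ($L{\left(d \right)} = \frac{d - d}{3} = \frac{1}{3} \cdot 0 = 0$)
$K{\left(W \right)} = W$ ($K{\left(W \right)} = 0 + W = W$)
$\frac{18382 + K{\left(-214 \right)}}{21814 - 14043} = \frac{18382 - 214}{21814 - 14043} = \frac{18168}{7771}$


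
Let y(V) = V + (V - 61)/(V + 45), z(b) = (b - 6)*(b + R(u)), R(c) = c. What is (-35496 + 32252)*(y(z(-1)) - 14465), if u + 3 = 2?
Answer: 2766016064/59 ≈ 4.6882e+7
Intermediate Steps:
u = -1 (u = -3 + 2 = -1)
z(b) = (-1 + b)*(-6 + b) (z(b) = (b - 6)*(b - 1) = (-6 + b)*(-1 + b) = (-1 + b)*(-6 + b))
y(V) = V + (-61 + V)/(45 + V)
(-35496 + 32252)*(y(z(-1)) - 14465) = (-35496 + 32252)*((-61 + (6 + (-1)**2 - 7*(-1))**2 + 46*(6 + (-1)**2 - 7*(-1)))/(45 + (6 + (-1)**2 - 7*(-1))) - 14465) = -3244*((-61 + (6 + 1 + 7)**2 + 46*(6 + 1 + 7))/(45 + (6 + 1 + 7)) - 14465) = -3244*((-61 + 14**2 + 46*14)/(45 + 14) - 14465) = -3244*((-61 + 196 + 644)/59 - 14465) = -3244*((1/59)*779 - 14465) = -3244*(779/59 - 14465) = -3244*(-852656/59) = 2766016064/59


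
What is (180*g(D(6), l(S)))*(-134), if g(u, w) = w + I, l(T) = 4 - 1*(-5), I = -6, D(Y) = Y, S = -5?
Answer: -72360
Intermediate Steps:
l(T) = 9 (l(T) = 4 + 5 = 9)
g(u, w) = -6 + w (g(u, w) = w - 6 = -6 + w)
(180*g(D(6), l(S)))*(-134) = (180*(-6 + 9))*(-134) = (180*3)*(-134) = 540*(-134) = -72360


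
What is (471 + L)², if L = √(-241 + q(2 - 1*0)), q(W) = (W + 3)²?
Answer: 221625 + 5652*I*√6 ≈ 2.2163e+5 + 13845.0*I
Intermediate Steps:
q(W) = (3 + W)²
L = 6*I*√6 (L = √(-241 + (3 + (2 - 1*0))²) = √(-241 + (3 + (2 + 0))²) = √(-241 + (3 + 2)²) = √(-241 + 5²) = √(-241 + 25) = √(-216) = 6*I*√6 ≈ 14.697*I)
(471 + L)² = (471 + 6*I*√6)²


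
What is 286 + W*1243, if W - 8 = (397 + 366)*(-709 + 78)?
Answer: -598435849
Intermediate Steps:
W = -481445 (W = 8 + (397 + 366)*(-709 + 78) = 8 + 763*(-631) = 8 - 481453 = -481445)
286 + W*1243 = 286 - 481445*1243 = 286 - 598436135 = -598435849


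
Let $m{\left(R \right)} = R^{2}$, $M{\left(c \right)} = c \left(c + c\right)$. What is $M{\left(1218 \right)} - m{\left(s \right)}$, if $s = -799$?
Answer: $2328647$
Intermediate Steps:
$M{\left(c \right)} = 2 c^{2}$ ($M{\left(c \right)} = c 2 c = 2 c^{2}$)
$M{\left(1218 \right)} - m{\left(s \right)} = 2 \cdot 1218^{2} - \left(-799\right)^{2} = 2 \cdot 1483524 - 638401 = 2967048 - 638401 = 2328647$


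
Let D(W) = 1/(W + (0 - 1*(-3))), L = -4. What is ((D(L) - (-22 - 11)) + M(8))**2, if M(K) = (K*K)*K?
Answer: 295936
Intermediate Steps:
M(K) = K**3 (M(K) = K**2*K = K**3)
D(W) = 1/(3 + W) (D(W) = 1/(W + (0 + 3)) = 1/(W + 3) = 1/(3 + W))
((D(L) - (-22 - 11)) + M(8))**2 = ((1/(3 - 4) - (-22 - 11)) + 8**3)**2 = ((1/(-1) - 1*(-33)) + 512)**2 = ((-1 + 33) + 512)**2 = (32 + 512)**2 = 544**2 = 295936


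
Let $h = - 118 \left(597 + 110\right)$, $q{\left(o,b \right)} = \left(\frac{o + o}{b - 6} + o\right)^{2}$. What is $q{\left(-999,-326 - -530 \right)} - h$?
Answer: $\frac{133304546}{121} \approx 1.1017 \cdot 10^{6}$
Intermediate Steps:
$q{\left(o,b \right)} = \left(o + \frac{2 o}{-6 + b}\right)^{2}$ ($q{\left(o,b \right)} = \left(\frac{2 o}{-6 + b} + o\right)^{2} = \left(o + \frac{2 o}{-6 + b}\right)^{2}$)
$h = -83426$ ($h = \left(-118\right) 707 = -83426$)
$q{\left(-999,-326 - -530 \right)} - h = \frac{\left(-999\right)^{2} \left(-4 - -204\right)^{2}}{\left(-6 - -204\right)^{2}} - -83426 = \frac{998001 \left(-4 + \left(-326 + 530\right)\right)^{2}}{\left(-6 + \left(-326 + 530\right)\right)^{2}} + 83426 = \frac{998001 \left(-4 + 204\right)^{2}}{\left(-6 + 204\right)^{2}} + 83426 = \frac{998001 \cdot 200^{2}}{39204} + 83426 = 998001 \cdot \frac{1}{39204} \cdot 40000 + 83426 = \frac{123210000}{121} + 83426 = \frac{133304546}{121}$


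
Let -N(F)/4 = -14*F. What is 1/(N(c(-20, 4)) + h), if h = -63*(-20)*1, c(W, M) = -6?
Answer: 1/924 ≈ 0.0010823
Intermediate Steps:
N(F) = 56*F (N(F) = -(-56)*F = 56*F)
h = 1260 (h = 1260*1 = 1260)
1/(N(c(-20, 4)) + h) = 1/(56*(-6) + 1260) = 1/(-336 + 1260) = 1/924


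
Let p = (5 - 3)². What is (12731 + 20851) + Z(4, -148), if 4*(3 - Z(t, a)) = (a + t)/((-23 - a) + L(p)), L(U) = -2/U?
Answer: 2787579/83 ≈ 33585.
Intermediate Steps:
p = 4 (p = 2² = 4)
Z(t, a) = 3 - (a + t)/(4*(-47/2 - a)) (Z(t, a) = 3 - (a + t)/(4*((-23 - a) - 2/4)) = 3 - (a + t)/(4*((-23 - a) - 2*¼)) = 3 - (a + t)/(4*((-23 - a) - ½)) = 3 - (a + t)/(4*(-47/2 - a)))
(12731 + 20851) + Z(4, -148) = (12731 + 20851) + (282 + 4 + 13*(-148))/(2*(47 + 2*(-148))) = 33582 + (282 + 4 - 1924)/(2*(47 - 296)) = 33582 + (½)*(-1638)/(-249) = 33582 + (½)*(-1/249)*(-1638) = 33582 + 273/83 = 2787579/83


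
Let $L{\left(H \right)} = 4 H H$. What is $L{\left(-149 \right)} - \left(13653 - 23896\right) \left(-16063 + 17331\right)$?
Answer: $13076928$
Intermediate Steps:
$L{\left(H \right)} = 4 H^{2}$
$L{\left(-149 \right)} - \left(13653 - 23896\right) \left(-16063 + 17331\right) = 4 \left(-149\right)^{2} - \left(13653 - 23896\right) \left(-16063 + 17331\right) = 4 \cdot 22201 - \left(-10243\right) 1268 = 88804 - -12988124 = 88804 + 12988124 = 13076928$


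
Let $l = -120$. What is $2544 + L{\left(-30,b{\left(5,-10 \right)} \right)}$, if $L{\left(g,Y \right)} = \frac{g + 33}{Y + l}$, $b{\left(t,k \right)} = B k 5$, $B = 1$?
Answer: $\frac{432477}{170} \approx 2544.0$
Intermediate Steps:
$b{\left(t,k \right)} = 5 k$ ($b{\left(t,k \right)} = 1 k 5 = k 5 = 5 k$)
$L{\left(g,Y \right)} = \frac{33 + g}{-120 + Y}$ ($L{\left(g,Y \right)} = \frac{g + 33}{Y - 120} = \frac{33 + g}{-120 + Y}$)
$2544 + L{\left(-30,b{\left(5,-10 \right)} \right)} = 2544 + \frac{33 - 30}{-120 + 5 \left(-10\right)} = 2544 + \frac{1}{-120 - 50} \cdot 3 = 2544 + \frac{1}{-170} \cdot 3 = 2544 - \frac{3}{170} = \frac{432477}{170}$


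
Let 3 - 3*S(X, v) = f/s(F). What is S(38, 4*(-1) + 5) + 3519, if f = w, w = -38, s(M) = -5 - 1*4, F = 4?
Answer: 95002/27 ≈ 3518.6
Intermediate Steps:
s(M) = -9 (s(M) = -5 - 4 = -9)
f = -38
S(X, v) = -11/27 (S(X, v) = 1 - (-38)/(3*(-9)) = 1 - (-38)*(-1)/(3*9) = 1 - ⅓*38/9 = 1 - 38/27 = -11/27)
S(38, 4*(-1) + 5) + 3519 = -11/27 + 3519 = 95002/27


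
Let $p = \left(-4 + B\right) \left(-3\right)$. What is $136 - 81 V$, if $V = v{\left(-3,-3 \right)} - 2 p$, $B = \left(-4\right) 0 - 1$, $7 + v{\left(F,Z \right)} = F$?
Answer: $3376$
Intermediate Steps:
$v{\left(F,Z \right)} = -7 + F$
$B = -1$ ($B = 0 - 1 = -1$)
$p = 15$ ($p = \left(-4 - 1\right) \left(-3\right) = \left(-5\right) \left(-3\right) = 15$)
$V = -40$ ($V = \left(-7 - 3\right) - 30 = -10 - 30 = -40$)
$136 - 81 V = 136 - -3240 = 136 + 3240 = 3376$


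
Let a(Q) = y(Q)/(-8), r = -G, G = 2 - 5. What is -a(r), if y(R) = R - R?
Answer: 0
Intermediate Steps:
G = -3
y(R) = 0
r = 3 (r = -1*(-3) = 3)
a(Q) = 0 (a(Q) = 0/(-8) = 0*(-⅛) = 0)
-a(r) = -1*0 = 0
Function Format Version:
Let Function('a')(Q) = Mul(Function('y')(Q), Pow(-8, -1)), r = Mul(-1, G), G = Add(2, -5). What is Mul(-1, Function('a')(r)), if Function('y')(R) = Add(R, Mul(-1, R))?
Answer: 0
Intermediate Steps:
G = -3
Function('y')(R) = 0
r = 3 (r = Mul(-1, -3) = 3)
Function('a')(Q) = 0 (Function('a')(Q) = Mul(0, Pow(-8, -1)) = Mul(0, Rational(-1, 8)) = 0)
Mul(-1, Function('a')(r)) = Mul(-1, 0) = 0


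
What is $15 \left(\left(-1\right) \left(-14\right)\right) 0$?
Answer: $0$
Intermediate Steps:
$15 \left(\left(-1\right) \left(-14\right)\right) 0 = 15 \cdot 14 \cdot 0 = 210 \cdot 0 = 0$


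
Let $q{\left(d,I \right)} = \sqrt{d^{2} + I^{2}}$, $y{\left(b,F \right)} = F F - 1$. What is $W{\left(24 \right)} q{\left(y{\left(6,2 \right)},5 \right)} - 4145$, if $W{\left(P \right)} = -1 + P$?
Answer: $-4145 + 23 \sqrt{34} \approx -4010.9$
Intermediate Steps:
$y{\left(b,F \right)} = -1 + F^{2}$ ($y{\left(b,F \right)} = F^{2} - 1 = -1 + F^{2}$)
$q{\left(d,I \right)} = \sqrt{I^{2} + d^{2}}$
$W{\left(24 \right)} q{\left(y{\left(6,2 \right)},5 \right)} - 4145 = \left(-1 + 24\right) \sqrt{5^{2} + \left(-1 + 2^{2}\right)^{2}} - 4145 = 23 \sqrt{25 + \left(-1 + 4\right)^{2}} - 4145 = 23 \sqrt{25 + 3^{2}} - 4145 = 23 \sqrt{25 + 9} - 4145 = 23 \sqrt{34} - 4145 = -4145 + 23 \sqrt{34}$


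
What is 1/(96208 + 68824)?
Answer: 1/165032 ≈ 6.0594e-6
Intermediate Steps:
1/(96208 + 68824) = 1/165032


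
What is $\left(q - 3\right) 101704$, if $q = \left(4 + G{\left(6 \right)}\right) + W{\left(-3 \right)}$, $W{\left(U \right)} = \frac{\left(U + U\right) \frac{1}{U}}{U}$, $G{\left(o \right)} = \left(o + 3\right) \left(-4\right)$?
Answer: $- \frac{10882328}{3} \approx -3.6274 \cdot 10^{6}$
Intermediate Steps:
$G{\left(o \right)} = -12 - 4 o$ ($G{\left(o \right)} = \left(3 + o\right) \left(-4\right) = -12 - 4 o$)
$W{\left(U \right)} = \frac{2}{U}$ ($W{\left(U \right)} = \frac{2 U \frac{1}{U}}{U} = \frac{2}{U}$)
$q = - \frac{98}{3}$ ($q = \left(4 - 36\right) + \frac{2}{-3} = \left(4 - 36\right) + 2 \left(- \frac{1}{3}\right) = \left(4 - 36\right) - \frac{2}{3} = -32 - \frac{2}{3} = - \frac{98}{3} \approx -32.667$)
$\left(q - 3\right) 101704 = \left(- \frac{98}{3} - 3\right) 101704 = \left(- \frac{107}{3}\right) 101704 = - \frac{10882328}{3}$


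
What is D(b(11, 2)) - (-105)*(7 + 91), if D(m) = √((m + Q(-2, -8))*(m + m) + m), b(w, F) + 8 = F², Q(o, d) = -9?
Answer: 10300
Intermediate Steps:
b(w, F) = -8 + F²
D(m) = √(m + 2*m*(-9 + m)) (D(m) = √((m - 9)*(m + m) + m) = √((-9 + m)*(2*m) + m) = √(2*m*(-9 + m) + m) = √(m + 2*m*(-9 + m)))
D(b(11, 2)) - (-105)*(7 + 91) = √((-8 + 2²)*(-17 + 2*(-8 + 2²))) - (-105)*(7 + 91) = √((-8 + 4)*(-17 + 2*(-8 + 4))) - (-105)*98 = √(-4*(-17 + 2*(-4))) - 1*(-10290) = √(-4*(-17 - 8)) + 10290 = √(-4*(-25)) + 10290 = √100 + 10290 = 10 + 10290 = 10300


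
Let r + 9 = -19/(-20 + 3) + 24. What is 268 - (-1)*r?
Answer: 4830/17 ≈ 284.12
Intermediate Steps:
r = 274/17 (r = -9 + (-19/(-20 + 3) + 24) = -9 + (-19/(-17) + 24) = -9 + (-1/17*(-19) + 24) = -9 + (19/17 + 24) = -9 + 427/17 = 274/17 ≈ 16.118)
268 - (-1)*r = 268 - (-1)*274/17 = 268 - 1*(-274/17) = 268 + 274/17 = 4830/17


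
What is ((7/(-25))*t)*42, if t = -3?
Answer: 882/25 ≈ 35.280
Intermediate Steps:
((7/(-25))*t)*42 = ((7/(-25))*(-3))*42 = ((7*(-1/25))*(-3))*42 = -7/25*(-3)*42 = (21/25)*42 = 882/25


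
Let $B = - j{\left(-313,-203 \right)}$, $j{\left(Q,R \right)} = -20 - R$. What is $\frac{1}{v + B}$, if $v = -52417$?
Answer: $- \frac{1}{52600} \approx -1.9011 \cdot 10^{-5}$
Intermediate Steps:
$B = -183$ ($B = - (-20 - -203) = - (-20 + 203) = \left(-1\right) 183 = -183$)
$\frac{1}{v + B} = \frac{1}{-52417 - 183} = \frac{1}{-52600} = - \frac{1}{52600}$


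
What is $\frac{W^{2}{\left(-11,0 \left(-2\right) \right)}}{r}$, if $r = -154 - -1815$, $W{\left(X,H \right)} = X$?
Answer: $\frac{11}{151} \approx 0.072848$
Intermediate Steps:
$r = 1661$ ($r = -154 + 1815 = 1661$)
$\frac{W^{2}{\left(-11,0 \left(-2\right) \right)}}{r} = \frac{\left(-11\right)^{2}}{1661} = 121 \cdot \frac{1}{1661} = \frac{11}{151}$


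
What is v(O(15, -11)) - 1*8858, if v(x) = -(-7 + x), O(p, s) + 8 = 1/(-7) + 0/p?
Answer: -61900/7 ≈ -8842.9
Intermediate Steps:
O(p, s) = -57/7 (O(p, s) = -8 + (1/(-7) + 0/p) = -8 + (1*(-⅐) + 0) = -8 + (-⅐ + 0) = -8 - ⅐ = -57/7)
v(x) = 7 - x
v(O(15, -11)) - 1*8858 = (7 - 1*(-57/7)) - 1*8858 = (7 + 57/7) - 8858 = 106/7 - 8858 = -61900/7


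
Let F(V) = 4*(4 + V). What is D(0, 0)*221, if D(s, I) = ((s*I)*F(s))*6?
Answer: 0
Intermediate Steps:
F(V) = 16 + 4*V
D(s, I) = 6*I*s*(16 + 4*s) (D(s, I) = ((s*I)*(16 + 4*s))*6 = ((I*s)*(16 + 4*s))*6 = (I*s*(16 + 4*s))*6 = 6*I*s*(16 + 4*s))
D(0, 0)*221 = (24*0*0*(4 + 0))*221 = (24*0*0*4)*221 = 0*221 = 0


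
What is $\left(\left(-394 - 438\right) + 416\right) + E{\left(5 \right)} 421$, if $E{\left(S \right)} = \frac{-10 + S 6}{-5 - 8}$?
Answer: $- \frac{13828}{13} \approx -1063.7$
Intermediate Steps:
$E{\left(S \right)} = \frac{10}{13} - \frac{6 S}{13}$ ($E{\left(S \right)} = \frac{-10 + 6 S}{-13} = \left(-10 + 6 S\right) \left(- \frac{1}{13}\right) = \frac{10}{13} - \frac{6 S}{13}$)
$\left(\left(-394 - 438\right) + 416\right) + E{\left(5 \right)} 421 = \left(\left(-394 - 438\right) + 416\right) + \left(\frac{10}{13} - \frac{30}{13}\right) 421 = \left(-832 + 416\right) + \left(\frac{10}{13} - \frac{30}{13}\right) 421 = -416 - \frac{8420}{13} = - \frac{13828}{13}$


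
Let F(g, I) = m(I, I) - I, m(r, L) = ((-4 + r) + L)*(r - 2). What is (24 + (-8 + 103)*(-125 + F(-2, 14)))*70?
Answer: 992530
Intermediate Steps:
m(r, L) = (-2 + r)*(-4 + L + r) (m(r, L) = (-4 + L + r)*(-2 + r) = (-2 + r)*(-4 + L + r))
F(g, I) = 8 - 9*I + 2*I**2 (F(g, I) = (8 + I**2 - 6*I - 2*I + I*I) - I = (8 + I**2 - 6*I - 2*I + I**2) - I = (8 - 8*I + 2*I**2) - I = 8 - 9*I + 2*I**2)
(24 + (-8 + 103)*(-125 + F(-2, 14)))*70 = (24 + (-8 + 103)*(-125 + (8 - 9*14 + 2*14**2)))*70 = (24 + 95*(-125 + (8 - 126 + 2*196)))*70 = (24 + 95*(-125 + (8 - 126 + 392)))*70 = (24 + 95*(-125 + 274))*70 = (24 + 95*149)*70 = (24 + 14155)*70 = 14179*70 = 992530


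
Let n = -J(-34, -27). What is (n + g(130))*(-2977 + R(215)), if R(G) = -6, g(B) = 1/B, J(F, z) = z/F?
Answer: 2592227/1105 ≈ 2345.9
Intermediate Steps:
n = -27/34 (n = -(-27)/(-34) = -(-27)*(-1)/34 = -1*27/34 = -27/34 ≈ -0.79412)
(n + g(130))*(-2977 + R(215)) = (-27/34 + 1/130)*(-2977 - 6) = (-27/34 + 1/130)*(-2983) = -869/1105*(-2983) = 2592227/1105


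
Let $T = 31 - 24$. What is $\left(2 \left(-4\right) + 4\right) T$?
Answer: $-28$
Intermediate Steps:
$T = 7$ ($T = 31 - 24 = 7$)
$\left(2 \left(-4\right) + 4\right) T = \left(2 \left(-4\right) + 4\right) 7 = \left(-8 + 4\right) 7 = \left(-4\right) 7 = -28$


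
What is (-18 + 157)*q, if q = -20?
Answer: -2780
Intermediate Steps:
(-18 + 157)*q = (-18 + 157)*(-20) = 139*(-20) = -2780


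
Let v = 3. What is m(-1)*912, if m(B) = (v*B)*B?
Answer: 2736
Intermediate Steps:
m(B) = 3*B² (m(B) = (3*B)*B = 3*B²)
m(-1)*912 = (3*(-1)²)*912 = (3*1)*912 = 3*912 = 2736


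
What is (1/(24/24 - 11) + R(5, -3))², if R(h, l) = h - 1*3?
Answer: 361/100 ≈ 3.6100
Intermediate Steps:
R(h, l) = -3 + h (R(h, l) = h - 3 = -3 + h)
(1/(24/24 - 11) + R(5, -3))² = (1/(24/24 - 11) + (-3 + 5))² = (1/(24*(1/24) - 11) + 2)² = (1/(1 - 11) + 2)² = (1/(-10) + 2)² = (-⅒ + 2)² = (19/10)² = 361/100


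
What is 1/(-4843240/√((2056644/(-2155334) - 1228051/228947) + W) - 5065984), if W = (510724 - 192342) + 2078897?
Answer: -67365263522314268896/341271217045014200634008409 + 121081*√1888282321921243935898570/1365084868180056802536033636 ≈ -1.9727e-7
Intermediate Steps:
W = 2397279 (W = 318382 + 2078897 = 2397279)
1/(-4843240/√((2056644/(-2155334) - 1228051/228947) + W) - 5065984) = 1/(-4843240/√((2056644/(-2155334) - 1228051/228947) + 2397279) - 5065984) = 1/(-4843240/√((2056644*(-1/2155334) - 1228051*1/228947) + 2397279) - 5065984) = 1/(-4843240/√((-7398/7753 - 1228051/228947) + 2397279) - 5065984) = 1/(-4843240/√(-11214829309/1775026091 + 2397279) - 5065984) = 1/(-4843240*√1888282321921243935898570/2127610778788540 - 5065984) = 1/(-242162*√1888282321921243935898570/106380538939427 - 5065984) = 1/(-5065984 - 242162*√1888282321921243935898570/106380538939427)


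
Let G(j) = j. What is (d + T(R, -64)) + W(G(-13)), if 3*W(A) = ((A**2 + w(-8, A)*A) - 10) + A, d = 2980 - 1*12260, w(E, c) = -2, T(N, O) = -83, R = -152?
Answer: -27917/3 ≈ -9305.7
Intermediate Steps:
d = -9280 (d = 2980 - 12260 = -9280)
W(A) = -10/3 - A/3 + A**2/3 (W(A) = (((A**2 - 2*A) - 10) + A)/3 = ((-10 + A**2 - 2*A) + A)/3 = (-10 + A**2 - A)/3 = -10/3 - A/3 + A**2/3)
(d + T(R, -64)) + W(G(-13)) = (-9280 - 83) + (-10/3 - 1/3*(-13) + (1/3)*(-13)**2) = -9363 + (-10/3 + 13/3 + (1/3)*169) = -9363 + (-10/3 + 13/3 + 169/3) = -9363 + 172/3 = -27917/3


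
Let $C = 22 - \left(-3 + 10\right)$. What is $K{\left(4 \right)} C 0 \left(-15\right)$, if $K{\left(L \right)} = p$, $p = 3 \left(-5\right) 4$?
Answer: $0$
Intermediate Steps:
$p = -60$ ($p = \left(-15\right) 4 = -60$)
$K{\left(L \right)} = -60$
$C = 15$ ($C = 22 - 7 = 15$)
$K{\left(4 \right)} C 0 \left(-15\right) = \left(-60\right) 15 \cdot 0 \left(-15\right) = \left(-900\right) 0 = 0$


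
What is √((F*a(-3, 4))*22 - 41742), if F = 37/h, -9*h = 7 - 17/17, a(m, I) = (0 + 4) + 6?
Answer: 8*I*√843 ≈ 232.28*I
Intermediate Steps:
a(m, I) = 10 (a(m, I) = 4 + 6 = 10)
h = -⅔ (h = -(7 - 17/17)/9 = -(7 - 1*1)/9 = -(7 - 1)/9 = -⅑*6 = -⅔ ≈ -0.66667)
F = -111/2 (F = 37/(-⅔) = 37*(-3/2) = -111/2 ≈ -55.500)
√((F*a(-3, 4))*22 - 41742) = √(-111/2*10*22 - 41742) = √(-555*22 - 41742) = √(-12210 - 41742) = √(-53952) = 8*I*√843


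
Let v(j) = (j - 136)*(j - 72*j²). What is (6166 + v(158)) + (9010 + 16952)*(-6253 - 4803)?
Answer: -326569206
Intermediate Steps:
v(j) = (-136 + j)*(j - 72*j²)
(6166 + v(158)) + (9010 + 16952)*(-6253 - 4803) = (6166 + 158*(-136 - 72*158² + 9793*158)) + (9010 + 16952)*(-6253 - 4803) = (6166 + 158*(-136 - 72*24964 + 1547294)) + 25962*(-11056) = (6166 + 158*(-136 - 1797408 + 1547294)) - 287035872 = (6166 + 158*(-250250)) - 287035872 = (6166 - 39539500) - 287035872 = -39533334 - 287035872 = -326569206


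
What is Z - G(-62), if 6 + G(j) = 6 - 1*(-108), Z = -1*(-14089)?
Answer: 13981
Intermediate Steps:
Z = 14089
G(j) = 108 (G(j) = -6 + (6 - 1*(-108)) = -6 + (6 + 108) = -6 + 114 = 108)
Z - G(-62) = 14089 - 1*108 = 14089 - 108 = 13981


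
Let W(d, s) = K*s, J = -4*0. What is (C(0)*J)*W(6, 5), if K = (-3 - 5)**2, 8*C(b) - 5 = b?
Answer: 0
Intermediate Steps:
C(b) = 5/8 + b/8
K = 64 (K = (-8)**2 = 64)
J = 0
W(d, s) = 64*s
(C(0)*J)*W(6, 5) = ((5/8 + (1/8)*0)*0)*(64*5) = ((5/8 + 0)*0)*320 = ((5/8)*0)*320 = 0*320 = 0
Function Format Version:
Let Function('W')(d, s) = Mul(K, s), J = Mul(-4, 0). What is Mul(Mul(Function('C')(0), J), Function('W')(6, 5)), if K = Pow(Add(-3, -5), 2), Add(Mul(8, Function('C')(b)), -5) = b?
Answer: 0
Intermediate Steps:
Function('C')(b) = Add(Rational(5, 8), Mul(Rational(1, 8), b))
K = 64 (K = Pow(-8, 2) = 64)
J = 0
Function('W')(d, s) = Mul(64, s)
Mul(Mul(Function('C')(0), J), Function('W')(6, 5)) = Mul(Mul(Add(Rational(5, 8), Mul(Rational(1, 8), 0)), 0), Mul(64, 5)) = Mul(Mul(Add(Rational(5, 8), 0), 0), 320) = Mul(Mul(Rational(5, 8), 0), 320) = Mul(0, 320) = 0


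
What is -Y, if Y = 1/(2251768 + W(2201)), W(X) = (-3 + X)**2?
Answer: -1/7082972 ≈ -1.4118e-7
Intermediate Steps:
Y = 1/7082972 (Y = 1/(2251768 + (-3 + 2201)**2) = 1/(2251768 + 2198**2) = 1/(2251768 + 4831204) = 1/7082972 ≈ 1.4118e-7)
-Y = -1*1/7082972 = -1/7082972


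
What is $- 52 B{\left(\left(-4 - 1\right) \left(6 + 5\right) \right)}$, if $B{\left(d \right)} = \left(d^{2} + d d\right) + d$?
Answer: $-311740$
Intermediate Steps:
$B{\left(d \right)} = d + 2 d^{2}$ ($B{\left(d \right)} = \left(d^{2} + d^{2}\right) + d = 2 d^{2} + d = d + 2 d^{2}$)
$- 52 B{\left(\left(-4 - 1\right) \left(6 + 5\right) \right)} = - 52 \left(-4 - 1\right) \left(6 + 5\right) \left(1 + 2 \left(-4 - 1\right) \left(6 + 5\right)\right) = - 52 \left(-4 - 1\right) 11 \left(1 + 2 \left(-4 - 1\right) 11\right) = - 52 \left(-5\right) 11 \left(1 + 2 \left(\left(-5\right) 11\right)\right) = - 52 \left(- 55 \left(1 + 2 \left(-55\right)\right)\right) = - 52 \left(- 55 \left(1 - 110\right)\right) = - 52 \left(\left(-55\right) \left(-109\right)\right) = \left(-52\right) 5995 = -311740$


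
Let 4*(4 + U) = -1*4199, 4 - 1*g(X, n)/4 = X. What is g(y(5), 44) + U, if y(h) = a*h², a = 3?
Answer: -5351/4 ≈ -1337.8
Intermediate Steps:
y(h) = 3*h²
g(X, n) = 16 - 4*X
U = -4215/4 (U = -4 + (-1*4199)/4 = -4 + (¼)*(-4199) = -4 - 4199/4 = -4215/4 ≈ -1053.8)
g(y(5), 44) + U = (16 - 12*5²) - 4215/4 = (16 - 12*25) - 4215/4 = (16 - 4*75) - 4215/4 = (16 - 300) - 4215/4 = -284 - 4215/4 = -5351/4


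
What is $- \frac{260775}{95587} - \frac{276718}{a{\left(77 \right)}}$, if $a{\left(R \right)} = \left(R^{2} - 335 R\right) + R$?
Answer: $\frac{349019131}{31009363} \approx 11.255$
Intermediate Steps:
$a{\left(R \right)} = R^{2} - 334 R$
$- \frac{260775}{95587} - \frac{276718}{a{\left(77 \right)}} = - \frac{260775}{95587} - \frac{276718}{77 \left(-334 + 77\right)} = \left(-260775\right) \frac{1}{95587} - \frac{276718}{77 \left(-257\right)} = - \frac{4275}{1567} - \frac{276718}{-19789} = - \frac{4275}{1567} - - \frac{276718}{19789} = - \frac{4275}{1567} + \frac{276718}{19789} = \frac{349019131}{31009363}$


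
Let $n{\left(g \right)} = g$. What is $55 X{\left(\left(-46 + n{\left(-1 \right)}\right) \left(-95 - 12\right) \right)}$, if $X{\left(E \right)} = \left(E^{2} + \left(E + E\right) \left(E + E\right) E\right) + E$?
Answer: $27982671938430$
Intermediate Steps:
$X{\left(E \right)} = E + E^{2} + 4 E^{3}$ ($X{\left(E \right)} = \left(E^{2} + 2 E 2 E E\right) + E = \left(E^{2} + 4 E^{2} E\right) + E = \left(E^{2} + 4 E^{3}\right) + E = E + E^{2} + 4 E^{3}$)
$55 X{\left(\left(-46 + n{\left(-1 \right)}\right) \left(-95 - 12\right) \right)} = 55 \left(-46 - 1\right) \left(-95 - 12\right) \left(1 + \left(-46 - 1\right) \left(-95 - 12\right) + 4 \left(\left(-46 - 1\right) \left(-95 - 12\right)\right)^{2}\right) = 55 \left(-47\right) \left(-107\right) \left(1 - -5029 + 4 \left(\left(-47\right) \left(-107\right)\right)^{2}\right) = 55 \cdot 5029 \left(1 + 5029 + 4 \cdot 5029^{2}\right) = 55 \cdot 5029 \left(1 + 5029 + 4 \cdot 25290841\right) = 55 \cdot 5029 \left(1 + 5029 + 101163364\right) = 55 \cdot 5029 \cdot 101168394 = 55 \cdot 508775853426 = 27982671938430$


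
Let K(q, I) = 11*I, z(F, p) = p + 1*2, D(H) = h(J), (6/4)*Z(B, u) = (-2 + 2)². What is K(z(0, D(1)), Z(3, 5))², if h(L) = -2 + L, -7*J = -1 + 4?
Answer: 0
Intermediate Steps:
J = -3/7 (J = -(-1 + 4)/7 = -⅐*3 = -3/7 ≈ -0.42857)
Z(B, u) = 0 (Z(B, u) = 2*(-2 + 2)²/3 = (⅔)*0² = (⅔)*0 = 0)
D(H) = -17/7 (D(H) = -2 - 3/7 = -17/7)
z(F, p) = 2 + p (z(F, p) = p + 2 = 2 + p)
K(z(0, D(1)), Z(3, 5))² = (11*0)² = 0² = 0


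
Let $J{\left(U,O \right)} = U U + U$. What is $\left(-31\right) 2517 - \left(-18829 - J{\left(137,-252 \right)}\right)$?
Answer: $-40292$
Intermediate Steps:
$J{\left(U,O \right)} = U + U^{2}$ ($J{\left(U,O \right)} = U^{2} + U = U + U^{2}$)
$\left(-31\right) 2517 - \left(-18829 - J{\left(137,-252 \right)}\right) = \left(-31\right) 2517 - \left(-18829 - 137 \left(1 + 137\right)\right) = -78027 - \left(-18829 - 137 \cdot 138\right) = -78027 - \left(-18829 - 18906\right) = -78027 - -37735 = -78027 + 37735 = -40292$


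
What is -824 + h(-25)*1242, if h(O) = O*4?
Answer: -125024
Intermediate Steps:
h(O) = 4*O
-824 + h(-25)*1242 = -824 + (4*(-25))*1242 = -824 - 100*1242 = -824 - 124200 = -125024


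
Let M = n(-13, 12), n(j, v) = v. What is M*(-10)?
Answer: -120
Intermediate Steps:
M = 12
M*(-10) = 12*(-10) = -120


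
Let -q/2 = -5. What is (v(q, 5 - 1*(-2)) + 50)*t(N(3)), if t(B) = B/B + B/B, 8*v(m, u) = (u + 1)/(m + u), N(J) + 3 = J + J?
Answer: 1702/17 ≈ 100.12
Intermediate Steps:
q = 10 (q = -2*(-5) = 10)
N(J) = -3 + 2*J (N(J) = -3 + (J + J) = -3 + 2*J)
v(m, u) = (1 + u)/(8*(m + u)) (v(m, u) = ((u + 1)/(m + u))/8 = ((1 + u)/(m + u))/8 = (1 + u)/(8*(m + u)))
t(B) = 2 (t(B) = 1 + 1 = 2)
(v(q, 5 - 1*(-2)) + 50)*t(N(3)) = ((1 + (5 - 1*(-2)))/(8*(10 + (5 - 1*(-2)))) + 50)*2 = ((1 + (5 + 2))/(8*(10 + (5 + 2))) + 50)*2 = ((1 + 7)/(8*(10 + 7)) + 50)*2 = ((1/8)*8/17 + 50)*2 = ((1/8)*(1/17)*8 + 50)*2 = (1/17 + 50)*2 = (851/17)*2 = 1702/17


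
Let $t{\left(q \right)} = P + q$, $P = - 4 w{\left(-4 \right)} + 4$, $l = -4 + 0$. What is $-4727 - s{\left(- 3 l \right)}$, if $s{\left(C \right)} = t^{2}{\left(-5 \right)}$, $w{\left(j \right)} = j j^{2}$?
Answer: $-69752$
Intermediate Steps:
$l = -4$
$w{\left(j \right)} = j^{3}$
$P = 260$ ($P = - 4 \left(-4\right)^{3} + 4 = \left(-4\right) \left(-64\right) + 4 = 256 + 4 = 260$)
$t{\left(q \right)} = 260 + q$
$s{\left(C \right)} = 65025$ ($s{\left(C \right)} = \left(260 - 5\right)^{2} = 255^{2} = 65025$)
$-4727 - s{\left(- 3 l \right)} = -4727 - 65025 = -69752$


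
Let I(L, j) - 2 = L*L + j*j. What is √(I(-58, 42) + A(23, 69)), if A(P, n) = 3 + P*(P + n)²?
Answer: √199805 ≈ 447.00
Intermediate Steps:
I(L, j) = 2 + L² + j² (I(L, j) = 2 + (L*L + j*j) = 2 + (L² + j²) = 2 + L² + j²)
√(I(-58, 42) + A(23, 69)) = √((2 + (-58)² + 42²) + (3 + 23*(23 + 69)²)) = √((2 + 3364 + 1764) + (3 + 23*92²)) = √(5130 + (3 + 23*8464)) = √(5130 + (3 + 194672)) = √(5130 + 194675) = √199805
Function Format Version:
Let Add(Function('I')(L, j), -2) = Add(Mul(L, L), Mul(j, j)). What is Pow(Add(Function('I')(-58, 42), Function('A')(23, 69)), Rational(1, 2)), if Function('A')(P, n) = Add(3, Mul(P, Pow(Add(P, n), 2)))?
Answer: Pow(199805, Rational(1, 2)) ≈ 447.00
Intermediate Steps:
Function('I')(L, j) = Add(2, Pow(L, 2), Pow(j, 2)) (Function('I')(L, j) = Add(2, Add(Mul(L, L), Mul(j, j))) = Add(2, Add(Pow(L, 2), Pow(j, 2))) = Add(2, Pow(L, 2), Pow(j, 2)))
Pow(Add(Function('I')(-58, 42), Function('A')(23, 69)), Rational(1, 2)) = Pow(Add(Add(2, Pow(-58, 2), Pow(42, 2)), Add(3, Mul(23, Pow(Add(23, 69), 2)))), Rational(1, 2)) = Pow(Add(Add(2, 3364, 1764), Add(3, Mul(23, Pow(92, 2)))), Rational(1, 2)) = Pow(Add(5130, Add(3, Mul(23, 8464))), Rational(1, 2)) = Pow(Add(5130, Add(3, 194672)), Rational(1, 2)) = Pow(Add(5130, 194675), Rational(1, 2)) = Pow(199805, Rational(1, 2))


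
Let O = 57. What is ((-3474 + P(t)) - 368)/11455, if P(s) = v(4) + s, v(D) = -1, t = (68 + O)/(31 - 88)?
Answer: -219176/652935 ≈ -0.33568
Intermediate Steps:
t = -125/57 (t = (68 + 57)/(31 - 88) = 125/(-57) = 125*(-1/57) = -125/57 ≈ -2.1930)
P(s) = -1 + s
((-3474 + P(t)) - 368)/11455 = ((-3474 + (-1 - 125/57)) - 368)/11455 = ((-3474 - 182/57) - 368)*(1/11455) = (-198200/57 - 368)*(1/11455) = -219176/57*1/11455 = -219176/652935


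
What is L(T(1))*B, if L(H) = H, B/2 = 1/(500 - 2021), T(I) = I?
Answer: -2/1521 ≈ -0.0013149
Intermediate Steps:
B = -2/1521 (B = 2/(500 - 2021) = 2/(-1521) = 2*(-1/1521) = -2/1521 ≈ -0.0013149)
L(T(1))*B = 1*(-2/1521) = -2/1521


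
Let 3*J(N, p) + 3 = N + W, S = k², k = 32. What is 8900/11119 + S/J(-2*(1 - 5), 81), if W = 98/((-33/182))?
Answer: -969927844/196483849 ≈ -4.9364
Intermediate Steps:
S = 1024 (S = 32² = 1024)
W = -17836/33 (W = 98/((-33*1/182)) = 98/(-33/182) = 98*(-182/33) = -17836/33 ≈ -540.48)
J(N, p) = -17935/99 + N/3 (J(N, p) = -1 + (N - 17836/33)/3 = -1 + (-17836/33 + N)/3 = -1 + (-17836/99 + N/3) = -17935/99 + N/3)
8900/11119 + S/J(-2*(1 - 5), 81) = 8900/11119 + 1024/(-17935/99 + (-2*(1 - 5))/3) = 8900*(1/11119) + 1024/(-17935/99 + (-2*(-4))/3) = 8900/11119 + 1024/(-17935/99 + (⅓)*8) = 8900/11119 + 1024/(-17935/99 + 8/3) = 8900/11119 + 1024/(-17671/99) = 8900/11119 + 1024*(-99/17671) = 8900/11119 - 101376/17671 = -969927844/196483849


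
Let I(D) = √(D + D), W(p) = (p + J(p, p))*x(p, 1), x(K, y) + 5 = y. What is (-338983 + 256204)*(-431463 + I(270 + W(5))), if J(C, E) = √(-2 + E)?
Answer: 35716075677 - 165558*√(125 - 2*√3) ≈ 3.5714e+10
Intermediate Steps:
x(K, y) = -5 + y
W(p) = -4*p - 4*√(-2 + p) (W(p) = (p + √(-2 + p))*(-5 + 1) = (p + √(-2 + p))*(-4) = -4*p - 4*√(-2 + p))
I(D) = √2*√D (I(D) = √(2*D) = √2*√D)
(-338983 + 256204)*(-431463 + I(270 + W(5))) = (-338983 + 256204)*(-431463 + √2*√(270 + (-4*5 - 4*√(-2 + 5)))) = -82779*(-431463 + √2*√(270 + (-20 - 4*√3))) = -82779*(-431463 + √2*√(250 - 4*√3)) = 35716075677 - 82779*√2*√(250 - 4*√3)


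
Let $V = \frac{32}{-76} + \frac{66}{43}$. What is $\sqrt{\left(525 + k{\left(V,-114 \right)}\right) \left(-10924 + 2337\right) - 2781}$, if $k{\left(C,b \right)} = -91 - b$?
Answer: $i \sqrt{4708457} \approx 2169.9 i$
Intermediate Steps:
$V = \frac{910}{817}$ ($V = 32 \left(- \frac{1}{76}\right) + 66 \cdot \frac{1}{43} = - \frac{8}{19} + \frac{66}{43} = \frac{910}{817} \approx 1.1138$)
$\sqrt{\left(525 + k{\left(V,-114 \right)}\right) \left(-10924 + 2337\right) - 2781} = \sqrt{\left(525 - -23\right) \left(-10924 + 2337\right) - 2781} = \sqrt{\left(525 + \left(-91 + 114\right)\right) \left(-8587\right) - 2781} = \sqrt{\left(525 + 23\right) \left(-8587\right) - 2781} = \sqrt{548 \left(-8587\right) + \left(-10390 + 7609\right)} = \sqrt{-4705676 - 2781} = \sqrt{-4708457} = i \sqrt{4708457}$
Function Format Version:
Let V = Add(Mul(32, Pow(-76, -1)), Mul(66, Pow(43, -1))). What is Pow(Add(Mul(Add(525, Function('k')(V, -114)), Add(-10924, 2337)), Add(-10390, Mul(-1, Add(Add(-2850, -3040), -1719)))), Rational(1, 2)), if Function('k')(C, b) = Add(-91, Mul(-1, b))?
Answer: Mul(I, Pow(4708457, Rational(1, 2))) ≈ Mul(2169.9, I)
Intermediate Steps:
V = Rational(910, 817) (V = Add(Mul(32, Rational(-1, 76)), Mul(66, Rational(1, 43))) = Add(Rational(-8, 19), Rational(66, 43)) = Rational(910, 817) ≈ 1.1138)
Pow(Add(Mul(Add(525, Function('k')(V, -114)), Add(-10924, 2337)), Add(-10390, Mul(-1, Add(Add(-2850, -3040), -1719)))), Rational(1, 2)) = Pow(Add(Mul(Add(525, Add(-91, Mul(-1, -114))), Add(-10924, 2337)), Add(-10390, Mul(-1, Add(Add(-2850, -3040), -1719)))), Rational(1, 2)) = Pow(Add(Mul(Add(525, Add(-91, 114)), -8587), Add(-10390, Mul(-1, Add(-5890, -1719)))), Rational(1, 2)) = Pow(Add(Mul(Add(525, 23), -8587), Add(-10390, Mul(-1, -7609))), Rational(1, 2)) = Pow(Add(Mul(548, -8587), Add(-10390, 7609)), Rational(1, 2)) = Pow(Add(-4705676, -2781), Rational(1, 2)) = Pow(-4708457, Rational(1, 2)) = Mul(I, Pow(4708457, Rational(1, 2)))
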